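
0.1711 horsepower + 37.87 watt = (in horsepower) 0.2219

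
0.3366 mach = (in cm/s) 1.146e+04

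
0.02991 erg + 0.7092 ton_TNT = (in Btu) 2.812e+06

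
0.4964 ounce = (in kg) 0.01407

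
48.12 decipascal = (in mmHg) 0.03609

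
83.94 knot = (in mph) 96.6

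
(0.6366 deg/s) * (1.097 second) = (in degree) 0.6984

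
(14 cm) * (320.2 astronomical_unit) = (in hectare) 6.706e+08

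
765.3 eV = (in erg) 1.226e-09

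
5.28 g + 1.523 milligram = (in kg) 0.005282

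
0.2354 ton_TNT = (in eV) 6.147e+27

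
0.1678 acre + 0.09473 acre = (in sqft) 1.144e+04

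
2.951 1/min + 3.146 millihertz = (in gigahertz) 5.233e-11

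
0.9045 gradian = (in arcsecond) 2931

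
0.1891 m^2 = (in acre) 4.673e-05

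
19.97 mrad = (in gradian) 1.271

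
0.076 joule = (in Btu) 7.203e-05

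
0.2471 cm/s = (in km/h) 0.008896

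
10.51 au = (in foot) 5.158e+12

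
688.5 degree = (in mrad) 1.202e+04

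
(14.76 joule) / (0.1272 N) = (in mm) 1.16e+05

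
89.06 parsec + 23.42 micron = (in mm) 2.748e+21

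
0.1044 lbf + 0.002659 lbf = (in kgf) 0.04856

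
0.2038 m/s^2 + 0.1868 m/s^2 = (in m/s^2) 0.3906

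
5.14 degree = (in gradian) 5.711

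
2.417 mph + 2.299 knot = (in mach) 0.006647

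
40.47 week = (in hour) 6799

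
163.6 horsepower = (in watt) 1.22e+05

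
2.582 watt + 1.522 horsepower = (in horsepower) 1.525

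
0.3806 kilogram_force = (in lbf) 0.8391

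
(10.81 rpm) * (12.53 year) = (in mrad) 4.473e+11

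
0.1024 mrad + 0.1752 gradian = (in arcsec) 588.8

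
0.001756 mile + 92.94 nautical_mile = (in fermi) 1.721e+20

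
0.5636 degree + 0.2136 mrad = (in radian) 0.01005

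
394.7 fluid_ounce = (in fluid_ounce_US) 394.7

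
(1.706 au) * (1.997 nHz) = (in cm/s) 5.097e+04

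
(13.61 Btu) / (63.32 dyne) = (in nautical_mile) 1.224e+04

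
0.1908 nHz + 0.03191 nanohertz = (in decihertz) 2.227e-09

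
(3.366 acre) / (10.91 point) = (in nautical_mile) 1911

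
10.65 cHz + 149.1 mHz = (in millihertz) 255.6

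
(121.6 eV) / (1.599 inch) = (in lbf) 1.078e-16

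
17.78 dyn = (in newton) 0.0001778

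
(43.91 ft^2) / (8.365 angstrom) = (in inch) 1.92e+11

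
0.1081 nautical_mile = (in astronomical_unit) 1.338e-09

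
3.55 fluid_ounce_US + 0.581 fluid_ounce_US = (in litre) 0.1222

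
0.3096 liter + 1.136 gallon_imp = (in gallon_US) 1.446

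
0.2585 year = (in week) 13.48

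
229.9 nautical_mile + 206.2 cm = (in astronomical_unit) 2.846e-06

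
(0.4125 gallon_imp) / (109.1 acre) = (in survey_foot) 1.393e-08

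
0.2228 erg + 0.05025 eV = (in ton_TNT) 5.325e-18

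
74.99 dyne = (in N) 0.0007499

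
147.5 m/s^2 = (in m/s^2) 147.5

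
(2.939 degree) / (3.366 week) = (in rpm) 2.406e-07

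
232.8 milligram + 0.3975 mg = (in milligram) 233.2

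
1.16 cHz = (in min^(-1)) 0.696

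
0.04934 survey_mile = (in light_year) 8.393e-15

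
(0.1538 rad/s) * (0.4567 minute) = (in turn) 0.6707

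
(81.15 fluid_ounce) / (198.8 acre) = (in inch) 1.174e-07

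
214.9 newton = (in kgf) 21.91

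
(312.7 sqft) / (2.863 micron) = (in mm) 1.015e+10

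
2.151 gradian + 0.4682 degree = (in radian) 0.04196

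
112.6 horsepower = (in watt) 8.397e+04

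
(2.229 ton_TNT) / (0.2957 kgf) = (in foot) 1.055e+10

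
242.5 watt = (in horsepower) 0.3252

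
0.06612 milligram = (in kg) 6.612e-08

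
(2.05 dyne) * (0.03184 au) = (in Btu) 92.55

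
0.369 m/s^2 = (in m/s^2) 0.369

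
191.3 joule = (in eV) 1.194e+21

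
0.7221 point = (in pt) 0.7221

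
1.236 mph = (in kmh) 1.989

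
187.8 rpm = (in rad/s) 19.67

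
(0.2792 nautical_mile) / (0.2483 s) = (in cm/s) 2.082e+05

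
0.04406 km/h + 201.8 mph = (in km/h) 324.8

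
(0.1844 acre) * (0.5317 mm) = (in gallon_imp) 87.28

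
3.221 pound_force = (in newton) 14.33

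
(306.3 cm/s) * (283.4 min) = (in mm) 5.208e+07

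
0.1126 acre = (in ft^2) 4905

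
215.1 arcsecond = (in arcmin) 3.585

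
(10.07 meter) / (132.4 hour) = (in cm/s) 0.002113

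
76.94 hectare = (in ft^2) 8.282e+06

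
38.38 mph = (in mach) 0.05039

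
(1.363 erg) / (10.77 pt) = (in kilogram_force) 3.658e-06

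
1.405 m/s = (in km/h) 5.058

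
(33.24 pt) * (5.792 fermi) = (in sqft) 7.311e-16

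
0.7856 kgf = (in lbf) 1.732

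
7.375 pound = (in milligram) 3.345e+06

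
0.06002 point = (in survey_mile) 1.316e-08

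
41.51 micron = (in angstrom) 4.151e+05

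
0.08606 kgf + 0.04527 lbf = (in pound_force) 0.235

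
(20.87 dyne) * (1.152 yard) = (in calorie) 5.254e-05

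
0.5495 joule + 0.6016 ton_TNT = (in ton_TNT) 0.6016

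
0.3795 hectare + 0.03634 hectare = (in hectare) 0.4158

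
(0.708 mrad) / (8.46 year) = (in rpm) 2.534e-11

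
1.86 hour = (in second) 6696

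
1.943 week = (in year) 0.03726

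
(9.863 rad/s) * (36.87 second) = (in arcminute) 1.25e+06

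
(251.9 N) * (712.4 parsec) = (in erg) 5.537e+28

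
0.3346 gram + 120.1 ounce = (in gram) 3405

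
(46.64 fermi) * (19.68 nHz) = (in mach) 2.696e-24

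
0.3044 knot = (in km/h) 0.5637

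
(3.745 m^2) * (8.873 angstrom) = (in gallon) 8.778e-07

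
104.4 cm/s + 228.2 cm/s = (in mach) 0.009768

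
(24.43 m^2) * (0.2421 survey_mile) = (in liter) 9.518e+06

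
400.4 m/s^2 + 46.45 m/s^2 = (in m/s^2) 446.8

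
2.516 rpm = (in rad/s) 0.2635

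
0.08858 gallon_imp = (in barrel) 0.002533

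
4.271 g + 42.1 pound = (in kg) 19.1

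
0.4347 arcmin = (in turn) 2.013e-05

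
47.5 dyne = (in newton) 0.000475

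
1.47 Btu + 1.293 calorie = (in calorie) 372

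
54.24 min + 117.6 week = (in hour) 1.976e+04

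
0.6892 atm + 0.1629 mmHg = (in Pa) 6.985e+04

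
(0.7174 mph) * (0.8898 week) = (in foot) 5.662e+05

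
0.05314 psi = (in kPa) 0.3664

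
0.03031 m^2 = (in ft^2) 0.3263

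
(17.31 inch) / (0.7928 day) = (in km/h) 2.311e-05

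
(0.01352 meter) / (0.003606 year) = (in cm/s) 1.189e-05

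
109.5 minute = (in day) 0.07604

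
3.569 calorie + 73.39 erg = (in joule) 14.93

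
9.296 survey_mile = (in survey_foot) 4.908e+04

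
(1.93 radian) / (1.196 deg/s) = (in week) 0.0001529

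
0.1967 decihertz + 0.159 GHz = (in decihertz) 1.59e+09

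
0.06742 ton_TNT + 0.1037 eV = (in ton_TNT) 0.06742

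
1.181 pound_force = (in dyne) 5.253e+05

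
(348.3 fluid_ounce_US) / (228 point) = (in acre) 3.164e-05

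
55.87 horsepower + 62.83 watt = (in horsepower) 55.95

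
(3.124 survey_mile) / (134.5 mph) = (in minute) 1.394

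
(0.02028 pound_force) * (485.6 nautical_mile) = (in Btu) 76.9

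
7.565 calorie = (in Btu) 0.03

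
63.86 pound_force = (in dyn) 2.841e+07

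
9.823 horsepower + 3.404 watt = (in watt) 7328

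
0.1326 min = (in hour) 0.00221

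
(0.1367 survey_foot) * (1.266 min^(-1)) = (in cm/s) 0.08792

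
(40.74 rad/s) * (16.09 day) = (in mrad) 5.664e+10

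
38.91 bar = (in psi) 564.3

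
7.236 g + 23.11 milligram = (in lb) 0.016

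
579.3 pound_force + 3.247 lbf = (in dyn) 2.591e+08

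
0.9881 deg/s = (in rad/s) 0.01725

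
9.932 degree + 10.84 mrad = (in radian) 0.1842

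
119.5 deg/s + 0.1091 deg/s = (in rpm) 19.93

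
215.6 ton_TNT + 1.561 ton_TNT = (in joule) 9.086e+11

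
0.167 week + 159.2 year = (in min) 8.368e+07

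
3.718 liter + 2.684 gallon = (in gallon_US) 3.666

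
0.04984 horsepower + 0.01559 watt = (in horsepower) 0.04986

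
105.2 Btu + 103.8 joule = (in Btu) 105.3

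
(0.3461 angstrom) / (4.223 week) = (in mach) 3.98e-20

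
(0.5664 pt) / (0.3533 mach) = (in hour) 4.614e-10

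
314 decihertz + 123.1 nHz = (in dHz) 314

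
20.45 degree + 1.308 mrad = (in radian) 0.3582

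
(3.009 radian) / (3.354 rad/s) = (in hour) 0.0002492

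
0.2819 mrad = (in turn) 4.487e-05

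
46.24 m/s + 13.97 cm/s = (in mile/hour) 103.7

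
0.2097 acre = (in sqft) 9135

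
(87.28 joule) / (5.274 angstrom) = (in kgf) 1.688e+10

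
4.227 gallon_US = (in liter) 16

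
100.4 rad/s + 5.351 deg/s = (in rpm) 959.6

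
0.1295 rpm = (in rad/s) 0.01356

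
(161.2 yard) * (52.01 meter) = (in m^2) 7666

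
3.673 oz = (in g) 104.1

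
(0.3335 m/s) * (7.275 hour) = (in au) 5.839e-08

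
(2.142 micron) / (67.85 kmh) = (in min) 1.894e-09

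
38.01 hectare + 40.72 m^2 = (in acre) 93.93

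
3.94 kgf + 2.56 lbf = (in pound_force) 11.25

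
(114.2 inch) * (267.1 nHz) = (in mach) 2.275e-09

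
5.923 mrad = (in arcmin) 20.36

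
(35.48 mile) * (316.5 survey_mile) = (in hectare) 2.908e+06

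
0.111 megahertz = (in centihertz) 1.11e+07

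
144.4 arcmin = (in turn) 0.006685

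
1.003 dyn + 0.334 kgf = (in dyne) 3.275e+05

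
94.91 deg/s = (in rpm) 15.82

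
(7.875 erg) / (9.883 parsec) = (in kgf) 2.633e-25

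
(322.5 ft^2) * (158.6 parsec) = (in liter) 1.466e+23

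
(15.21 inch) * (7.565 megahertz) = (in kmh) 1.052e+07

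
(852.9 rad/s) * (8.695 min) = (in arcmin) 1.53e+09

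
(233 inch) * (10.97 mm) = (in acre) 1.604e-05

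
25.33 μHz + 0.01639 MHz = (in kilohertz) 16.39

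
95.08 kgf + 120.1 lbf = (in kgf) 149.6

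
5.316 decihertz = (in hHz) 0.005316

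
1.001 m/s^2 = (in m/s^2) 1.001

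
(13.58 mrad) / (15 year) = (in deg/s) 1.645e-09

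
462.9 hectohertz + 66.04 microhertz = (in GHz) 4.629e-05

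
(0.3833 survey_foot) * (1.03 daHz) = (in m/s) 1.203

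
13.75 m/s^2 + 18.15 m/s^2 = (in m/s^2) 31.9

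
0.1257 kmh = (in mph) 0.07811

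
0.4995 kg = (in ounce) 17.62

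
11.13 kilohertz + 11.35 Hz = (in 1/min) 6.685e+05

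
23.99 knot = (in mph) 27.61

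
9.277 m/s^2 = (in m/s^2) 9.277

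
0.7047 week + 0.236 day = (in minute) 7443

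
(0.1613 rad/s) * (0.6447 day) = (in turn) 1430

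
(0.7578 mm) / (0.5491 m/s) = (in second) 0.00138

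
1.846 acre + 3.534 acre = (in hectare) 2.177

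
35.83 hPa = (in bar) 0.03583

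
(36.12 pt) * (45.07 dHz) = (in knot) 0.1116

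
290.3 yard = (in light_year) 2.806e-14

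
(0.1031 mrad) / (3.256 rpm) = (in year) 9.588e-12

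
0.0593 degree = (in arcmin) 3.558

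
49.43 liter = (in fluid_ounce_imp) 1740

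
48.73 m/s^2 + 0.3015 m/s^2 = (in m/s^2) 49.03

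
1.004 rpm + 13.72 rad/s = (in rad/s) 13.83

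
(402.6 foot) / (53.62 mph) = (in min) 0.08532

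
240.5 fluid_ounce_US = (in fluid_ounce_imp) 250.3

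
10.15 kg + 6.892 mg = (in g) 1.015e+04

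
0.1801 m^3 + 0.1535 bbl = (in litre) 204.5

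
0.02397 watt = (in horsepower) 3.214e-05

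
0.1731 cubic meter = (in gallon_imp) 38.08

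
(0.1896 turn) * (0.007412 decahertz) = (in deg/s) 5.059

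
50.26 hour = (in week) 0.2992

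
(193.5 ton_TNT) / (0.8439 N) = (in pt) 2.719e+15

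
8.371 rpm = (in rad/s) 0.8766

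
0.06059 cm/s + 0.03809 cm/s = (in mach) 2.898e-06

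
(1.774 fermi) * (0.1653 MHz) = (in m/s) 2.932e-10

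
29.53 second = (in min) 0.4922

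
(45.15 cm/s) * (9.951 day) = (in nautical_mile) 209.6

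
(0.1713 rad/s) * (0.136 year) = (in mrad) 7.347e+08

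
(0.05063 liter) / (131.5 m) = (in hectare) 3.85e-11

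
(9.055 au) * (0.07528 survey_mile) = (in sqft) 1.766e+15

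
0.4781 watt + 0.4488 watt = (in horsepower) 0.001243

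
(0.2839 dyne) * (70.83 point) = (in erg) 0.7094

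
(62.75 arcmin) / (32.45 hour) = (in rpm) 1.492e-06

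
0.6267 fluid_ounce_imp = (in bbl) 0.000112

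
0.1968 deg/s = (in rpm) 0.0328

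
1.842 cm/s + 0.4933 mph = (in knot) 0.4645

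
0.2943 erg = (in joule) 2.943e-08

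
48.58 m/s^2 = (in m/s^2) 48.58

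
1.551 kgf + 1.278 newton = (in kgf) 1.681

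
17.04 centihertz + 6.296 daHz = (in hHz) 0.6313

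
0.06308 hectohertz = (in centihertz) 630.8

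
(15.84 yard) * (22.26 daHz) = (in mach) 9.469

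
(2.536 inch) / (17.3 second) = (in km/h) 0.0134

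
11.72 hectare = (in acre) 28.96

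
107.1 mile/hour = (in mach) 0.1406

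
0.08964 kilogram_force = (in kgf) 0.08964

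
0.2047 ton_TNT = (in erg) 8.565e+15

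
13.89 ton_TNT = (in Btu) 5.508e+07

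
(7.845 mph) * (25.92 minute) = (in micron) 5.454e+09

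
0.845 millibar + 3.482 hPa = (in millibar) 4.327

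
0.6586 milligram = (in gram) 0.0006586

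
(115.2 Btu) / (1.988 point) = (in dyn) 1.733e+13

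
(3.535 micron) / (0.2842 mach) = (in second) 3.653e-08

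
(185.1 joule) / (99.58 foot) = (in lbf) 1.371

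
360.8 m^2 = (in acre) 0.08916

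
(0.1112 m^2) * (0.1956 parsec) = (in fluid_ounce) 2.269e+19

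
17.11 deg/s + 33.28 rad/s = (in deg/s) 1924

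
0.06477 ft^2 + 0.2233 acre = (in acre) 0.2233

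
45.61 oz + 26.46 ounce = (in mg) 2.043e+06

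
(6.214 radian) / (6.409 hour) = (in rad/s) 0.0002693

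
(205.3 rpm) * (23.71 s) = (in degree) 2.921e+04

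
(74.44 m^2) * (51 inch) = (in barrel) 606.5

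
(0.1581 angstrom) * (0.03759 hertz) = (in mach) 1.745e-15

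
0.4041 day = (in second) 3.491e+04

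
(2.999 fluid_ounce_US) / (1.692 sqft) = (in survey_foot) 0.001851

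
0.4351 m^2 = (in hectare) 4.351e-05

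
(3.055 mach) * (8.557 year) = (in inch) 1.105e+13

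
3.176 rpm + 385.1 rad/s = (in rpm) 3681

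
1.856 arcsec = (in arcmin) 0.03093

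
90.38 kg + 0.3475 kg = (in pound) 200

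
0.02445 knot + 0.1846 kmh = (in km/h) 0.2299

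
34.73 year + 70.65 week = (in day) 1.317e+04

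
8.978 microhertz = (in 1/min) 0.0005387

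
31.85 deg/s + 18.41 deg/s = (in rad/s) 0.8772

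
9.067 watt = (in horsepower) 0.01216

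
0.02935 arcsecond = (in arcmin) 0.0004892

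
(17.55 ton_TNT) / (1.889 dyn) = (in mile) 2.415e+12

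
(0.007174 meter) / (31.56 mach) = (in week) 1.104e-12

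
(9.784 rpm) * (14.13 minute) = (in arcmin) 2.986e+06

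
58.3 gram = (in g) 58.3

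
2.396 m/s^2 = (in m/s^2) 2.396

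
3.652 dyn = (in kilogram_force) 3.724e-06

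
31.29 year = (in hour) 2.741e+05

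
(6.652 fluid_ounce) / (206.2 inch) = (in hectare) 3.756e-09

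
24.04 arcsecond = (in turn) 1.855e-05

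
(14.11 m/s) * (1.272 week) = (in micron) 1.085e+13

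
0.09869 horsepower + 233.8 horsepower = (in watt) 1.744e+05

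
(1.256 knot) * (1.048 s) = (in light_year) 7.158e-17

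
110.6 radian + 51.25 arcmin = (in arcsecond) 2.282e+07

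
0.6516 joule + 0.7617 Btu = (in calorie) 192.2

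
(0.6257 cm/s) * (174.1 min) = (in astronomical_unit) 4.369e-10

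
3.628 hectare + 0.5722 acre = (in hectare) 3.86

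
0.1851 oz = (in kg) 0.005247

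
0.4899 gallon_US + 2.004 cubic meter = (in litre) 2006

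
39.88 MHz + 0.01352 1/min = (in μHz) 3.988e+13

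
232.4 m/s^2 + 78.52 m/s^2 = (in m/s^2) 310.9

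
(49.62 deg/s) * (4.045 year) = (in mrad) 1.105e+11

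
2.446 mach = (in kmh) 2998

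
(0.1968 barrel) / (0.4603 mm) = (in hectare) 0.006797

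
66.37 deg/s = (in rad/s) 1.158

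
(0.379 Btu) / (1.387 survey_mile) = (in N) 0.1791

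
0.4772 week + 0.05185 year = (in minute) 3.206e+04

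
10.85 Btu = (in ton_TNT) 2.736e-06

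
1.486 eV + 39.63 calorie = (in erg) 1.658e+09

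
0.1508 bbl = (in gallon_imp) 5.274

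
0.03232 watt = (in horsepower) 4.334e-05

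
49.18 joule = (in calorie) 11.75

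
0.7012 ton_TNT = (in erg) 2.934e+16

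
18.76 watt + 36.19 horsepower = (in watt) 2.701e+04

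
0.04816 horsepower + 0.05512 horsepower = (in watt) 77.02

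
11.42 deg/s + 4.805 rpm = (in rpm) 6.708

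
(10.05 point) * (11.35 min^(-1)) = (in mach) 1.97e-06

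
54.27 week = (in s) 3.282e+07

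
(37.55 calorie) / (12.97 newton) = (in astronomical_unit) 8.097e-11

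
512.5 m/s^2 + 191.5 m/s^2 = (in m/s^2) 704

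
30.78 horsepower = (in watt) 2.295e+04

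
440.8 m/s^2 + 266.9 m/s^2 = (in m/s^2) 707.7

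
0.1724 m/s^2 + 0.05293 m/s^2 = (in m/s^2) 0.2253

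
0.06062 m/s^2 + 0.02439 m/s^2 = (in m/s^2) 0.08501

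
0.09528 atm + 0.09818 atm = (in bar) 0.196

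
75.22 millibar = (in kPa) 7.522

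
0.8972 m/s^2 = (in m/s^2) 0.8972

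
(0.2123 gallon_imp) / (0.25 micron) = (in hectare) 0.3861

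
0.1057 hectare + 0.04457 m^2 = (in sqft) 1.138e+04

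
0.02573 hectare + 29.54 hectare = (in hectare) 29.57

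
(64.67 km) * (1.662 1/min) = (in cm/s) 1.791e+05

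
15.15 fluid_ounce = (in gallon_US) 0.1184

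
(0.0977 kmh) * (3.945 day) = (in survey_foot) 3.035e+04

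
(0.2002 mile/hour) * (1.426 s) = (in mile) 7.93e-05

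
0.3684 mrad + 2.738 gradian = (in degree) 2.485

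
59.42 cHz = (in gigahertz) 5.942e-10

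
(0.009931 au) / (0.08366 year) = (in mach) 1.654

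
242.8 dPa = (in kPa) 0.02428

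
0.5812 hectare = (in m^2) 5812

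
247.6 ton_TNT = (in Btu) 9.819e+08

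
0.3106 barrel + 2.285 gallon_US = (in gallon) 15.33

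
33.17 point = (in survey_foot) 0.03839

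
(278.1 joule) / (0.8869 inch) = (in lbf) 2775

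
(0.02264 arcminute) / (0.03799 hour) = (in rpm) 4.598e-07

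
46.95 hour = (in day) 1.956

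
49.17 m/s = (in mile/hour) 110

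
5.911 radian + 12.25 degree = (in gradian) 389.9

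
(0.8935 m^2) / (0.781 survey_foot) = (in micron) 3.753e+06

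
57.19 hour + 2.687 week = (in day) 21.19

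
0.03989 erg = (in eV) 2.49e+10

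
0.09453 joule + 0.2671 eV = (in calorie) 0.02259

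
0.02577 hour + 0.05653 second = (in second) 92.83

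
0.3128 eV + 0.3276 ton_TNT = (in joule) 1.371e+09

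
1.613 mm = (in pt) 4.572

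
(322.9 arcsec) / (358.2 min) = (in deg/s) 4.173e-06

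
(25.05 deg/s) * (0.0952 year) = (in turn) 2.089e+05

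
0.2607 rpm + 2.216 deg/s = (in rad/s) 0.06598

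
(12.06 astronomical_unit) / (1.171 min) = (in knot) 4.991e+10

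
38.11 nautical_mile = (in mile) 43.86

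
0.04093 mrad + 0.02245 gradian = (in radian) 0.0003936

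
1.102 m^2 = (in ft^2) 11.86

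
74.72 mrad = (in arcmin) 256.9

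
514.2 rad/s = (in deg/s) 2.946e+04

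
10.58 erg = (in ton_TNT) 2.529e-16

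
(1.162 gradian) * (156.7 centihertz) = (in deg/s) 1.639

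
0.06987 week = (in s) 4.226e+04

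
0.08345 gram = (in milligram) 83.45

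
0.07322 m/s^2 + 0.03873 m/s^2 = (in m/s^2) 0.1119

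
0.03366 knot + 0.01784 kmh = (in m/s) 0.02227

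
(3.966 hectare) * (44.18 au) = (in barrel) 1.649e+18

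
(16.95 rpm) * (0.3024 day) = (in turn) 7381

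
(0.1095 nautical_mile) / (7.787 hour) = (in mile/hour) 0.01618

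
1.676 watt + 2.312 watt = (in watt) 3.988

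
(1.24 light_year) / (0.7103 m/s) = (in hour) 4.588e+12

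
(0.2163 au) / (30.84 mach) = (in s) 3.081e+06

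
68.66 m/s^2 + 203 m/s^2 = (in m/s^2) 271.7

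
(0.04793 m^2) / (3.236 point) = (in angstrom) 4.199e+11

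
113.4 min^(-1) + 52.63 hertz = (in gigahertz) 5.452e-08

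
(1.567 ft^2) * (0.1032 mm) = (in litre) 0.01502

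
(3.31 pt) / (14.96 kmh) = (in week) 4.646e-10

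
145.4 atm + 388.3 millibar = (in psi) 2142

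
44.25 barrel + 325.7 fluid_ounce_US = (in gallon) 1861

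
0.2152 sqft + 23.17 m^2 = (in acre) 0.00573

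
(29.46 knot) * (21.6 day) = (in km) 2.828e+04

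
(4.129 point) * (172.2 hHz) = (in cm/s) 2508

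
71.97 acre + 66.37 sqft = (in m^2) 2.913e+05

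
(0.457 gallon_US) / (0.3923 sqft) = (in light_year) 5.017e-18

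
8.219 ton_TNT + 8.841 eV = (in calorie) 8.219e+09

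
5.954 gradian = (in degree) 5.359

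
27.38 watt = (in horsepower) 0.03672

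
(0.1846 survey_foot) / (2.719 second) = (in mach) 6.077e-05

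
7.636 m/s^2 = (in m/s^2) 7.636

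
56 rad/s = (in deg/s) 3209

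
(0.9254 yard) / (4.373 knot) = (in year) 1.193e-08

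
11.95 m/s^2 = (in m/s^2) 11.95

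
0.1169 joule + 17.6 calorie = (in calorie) 17.63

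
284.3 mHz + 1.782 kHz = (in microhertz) 1.782e+09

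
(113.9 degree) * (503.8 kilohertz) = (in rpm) 9.564e+06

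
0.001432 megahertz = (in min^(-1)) 8.592e+04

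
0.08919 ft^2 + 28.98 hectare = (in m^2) 2.898e+05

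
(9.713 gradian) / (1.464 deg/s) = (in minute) 0.09952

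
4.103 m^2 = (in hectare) 0.0004103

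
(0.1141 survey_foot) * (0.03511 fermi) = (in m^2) 1.221e-18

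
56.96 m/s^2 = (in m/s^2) 56.96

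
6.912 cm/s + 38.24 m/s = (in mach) 0.1125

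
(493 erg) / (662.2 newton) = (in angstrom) 744.5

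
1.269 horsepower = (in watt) 946.3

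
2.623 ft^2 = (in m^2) 0.2437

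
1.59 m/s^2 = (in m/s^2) 1.59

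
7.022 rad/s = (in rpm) 67.06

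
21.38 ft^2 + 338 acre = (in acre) 338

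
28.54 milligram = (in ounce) 0.001007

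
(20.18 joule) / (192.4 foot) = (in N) 0.3441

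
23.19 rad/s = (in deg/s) 1329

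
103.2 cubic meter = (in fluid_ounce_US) 3.49e+06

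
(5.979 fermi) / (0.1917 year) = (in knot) 1.922e-21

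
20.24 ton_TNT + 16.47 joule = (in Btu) 8.027e+07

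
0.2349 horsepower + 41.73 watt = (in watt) 216.9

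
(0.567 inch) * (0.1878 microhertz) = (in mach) 7.943e-12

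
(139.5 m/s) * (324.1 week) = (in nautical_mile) 1.476e+07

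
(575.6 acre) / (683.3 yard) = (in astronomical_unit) 2.492e-08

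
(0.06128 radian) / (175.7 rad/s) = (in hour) 9.688e-08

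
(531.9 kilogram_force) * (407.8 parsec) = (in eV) 4.097e+41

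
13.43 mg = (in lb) 2.961e-05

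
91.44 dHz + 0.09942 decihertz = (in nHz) 9.154e+09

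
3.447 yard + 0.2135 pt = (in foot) 10.34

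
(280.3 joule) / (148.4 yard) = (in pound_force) 0.4644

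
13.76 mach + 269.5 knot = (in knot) 9377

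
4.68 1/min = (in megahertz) 7.8e-08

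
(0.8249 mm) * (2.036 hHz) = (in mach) 0.0004932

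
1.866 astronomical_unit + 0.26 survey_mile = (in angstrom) 2.791e+21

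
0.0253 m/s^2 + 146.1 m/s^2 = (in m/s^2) 146.1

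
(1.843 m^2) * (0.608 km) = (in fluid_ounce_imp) 3.944e+07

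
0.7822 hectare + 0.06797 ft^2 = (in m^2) 7822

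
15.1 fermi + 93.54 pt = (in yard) 0.03609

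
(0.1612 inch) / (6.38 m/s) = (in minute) 1.07e-05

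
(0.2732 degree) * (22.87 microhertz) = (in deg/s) 6.248e-06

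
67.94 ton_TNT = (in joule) 2.843e+11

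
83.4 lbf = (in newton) 371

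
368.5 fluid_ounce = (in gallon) 2.879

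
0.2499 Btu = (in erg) 2.637e+09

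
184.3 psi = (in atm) 12.54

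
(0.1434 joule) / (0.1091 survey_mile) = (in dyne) 81.67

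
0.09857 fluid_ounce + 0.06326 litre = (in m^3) 6.618e-05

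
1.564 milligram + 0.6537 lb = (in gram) 296.5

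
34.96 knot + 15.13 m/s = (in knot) 64.37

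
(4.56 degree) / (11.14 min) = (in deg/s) 0.006822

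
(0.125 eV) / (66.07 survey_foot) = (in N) 9.945e-22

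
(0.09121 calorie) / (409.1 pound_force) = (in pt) 0.5945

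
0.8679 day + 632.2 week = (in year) 12.13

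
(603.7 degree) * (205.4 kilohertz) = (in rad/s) 2.164e+06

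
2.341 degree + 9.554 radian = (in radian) 9.595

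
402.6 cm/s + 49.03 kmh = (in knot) 34.3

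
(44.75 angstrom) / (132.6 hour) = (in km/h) 3.375e-14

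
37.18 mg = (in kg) 3.718e-05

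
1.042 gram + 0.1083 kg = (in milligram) 1.093e+05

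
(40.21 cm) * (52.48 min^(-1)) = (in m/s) 0.3517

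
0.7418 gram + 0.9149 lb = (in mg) 4.157e+05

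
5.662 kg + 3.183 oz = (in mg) 5.752e+06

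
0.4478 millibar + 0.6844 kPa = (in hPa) 7.292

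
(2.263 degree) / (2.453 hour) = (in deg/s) 0.0002563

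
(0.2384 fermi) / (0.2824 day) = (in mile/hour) 2.186e-20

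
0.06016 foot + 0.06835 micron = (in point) 51.98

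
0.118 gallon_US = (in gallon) 0.118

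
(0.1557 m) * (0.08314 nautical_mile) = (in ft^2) 258.1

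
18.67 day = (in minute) 2.688e+04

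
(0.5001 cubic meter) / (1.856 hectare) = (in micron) 26.95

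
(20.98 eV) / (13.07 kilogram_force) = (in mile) 1.63e-23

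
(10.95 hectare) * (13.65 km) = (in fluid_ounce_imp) 5.261e+13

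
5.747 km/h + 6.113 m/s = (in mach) 0.02264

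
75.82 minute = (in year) 0.0001443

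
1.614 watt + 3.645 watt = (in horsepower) 0.007052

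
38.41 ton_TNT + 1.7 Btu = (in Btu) 1.523e+08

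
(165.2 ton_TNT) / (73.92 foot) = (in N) 3.068e+10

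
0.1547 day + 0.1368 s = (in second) 1.337e+04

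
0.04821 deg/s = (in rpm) 0.008035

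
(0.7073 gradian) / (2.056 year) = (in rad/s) 1.714e-10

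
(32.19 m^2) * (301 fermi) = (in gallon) 2.56e-09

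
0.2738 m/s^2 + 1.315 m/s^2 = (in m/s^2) 1.589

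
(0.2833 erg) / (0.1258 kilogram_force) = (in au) 1.535e-19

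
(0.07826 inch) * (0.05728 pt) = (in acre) 9.926e-12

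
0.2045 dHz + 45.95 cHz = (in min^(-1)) 28.8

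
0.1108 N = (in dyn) 1.108e+04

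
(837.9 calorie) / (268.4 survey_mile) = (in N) 0.008116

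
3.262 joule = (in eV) 2.036e+19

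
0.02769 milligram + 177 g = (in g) 177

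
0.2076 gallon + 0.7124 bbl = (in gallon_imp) 25.09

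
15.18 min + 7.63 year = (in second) 2.406e+08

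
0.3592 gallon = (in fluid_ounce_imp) 47.86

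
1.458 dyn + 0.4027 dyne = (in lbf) 4.183e-06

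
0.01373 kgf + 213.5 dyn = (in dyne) 1.368e+04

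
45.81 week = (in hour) 7696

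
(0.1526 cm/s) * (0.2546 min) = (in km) 2.331e-05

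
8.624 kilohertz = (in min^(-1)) 5.174e+05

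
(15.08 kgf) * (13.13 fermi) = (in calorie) 4.641e-13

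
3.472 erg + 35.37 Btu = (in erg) 3.732e+11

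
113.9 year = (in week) 5939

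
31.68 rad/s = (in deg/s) 1815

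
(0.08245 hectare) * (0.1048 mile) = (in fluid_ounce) 4.702e+09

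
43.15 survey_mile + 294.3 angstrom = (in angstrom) 6.944e+14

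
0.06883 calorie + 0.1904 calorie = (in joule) 1.085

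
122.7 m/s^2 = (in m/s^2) 122.7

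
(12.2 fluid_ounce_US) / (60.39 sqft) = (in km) 6.431e-08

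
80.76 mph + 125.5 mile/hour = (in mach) 0.2708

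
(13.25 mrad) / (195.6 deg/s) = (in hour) 1.078e-06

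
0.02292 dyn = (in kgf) 2.337e-08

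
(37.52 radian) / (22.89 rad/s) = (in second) 1.639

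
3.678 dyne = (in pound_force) 8.268e-06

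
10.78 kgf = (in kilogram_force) 10.78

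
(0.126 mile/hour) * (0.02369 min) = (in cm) 8.006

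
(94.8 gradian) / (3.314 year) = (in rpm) 1.361e-07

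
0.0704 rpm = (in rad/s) 0.007372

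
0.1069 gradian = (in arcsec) 346.4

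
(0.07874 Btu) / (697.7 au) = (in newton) 7.959e-13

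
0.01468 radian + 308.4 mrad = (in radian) 0.3231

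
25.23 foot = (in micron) 7.69e+06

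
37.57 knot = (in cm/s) 1933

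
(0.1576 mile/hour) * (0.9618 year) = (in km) 2137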